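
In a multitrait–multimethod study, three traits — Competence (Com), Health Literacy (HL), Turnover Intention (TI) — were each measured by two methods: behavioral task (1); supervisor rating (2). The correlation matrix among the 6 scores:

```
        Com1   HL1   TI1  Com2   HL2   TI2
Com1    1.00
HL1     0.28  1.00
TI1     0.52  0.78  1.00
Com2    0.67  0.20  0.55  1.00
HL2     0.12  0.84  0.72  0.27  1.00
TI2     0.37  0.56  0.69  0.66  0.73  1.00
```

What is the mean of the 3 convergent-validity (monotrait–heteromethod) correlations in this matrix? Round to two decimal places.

0.73

Convergent values: 0.67, 0.84, 0.69; mean = 2.20/3 = 0.73.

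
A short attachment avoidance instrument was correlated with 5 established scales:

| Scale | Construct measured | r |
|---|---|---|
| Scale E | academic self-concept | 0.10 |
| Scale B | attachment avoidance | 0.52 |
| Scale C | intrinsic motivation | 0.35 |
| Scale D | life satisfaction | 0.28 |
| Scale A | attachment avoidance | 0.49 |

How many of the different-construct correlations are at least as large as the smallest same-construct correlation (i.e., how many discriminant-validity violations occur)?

0

Convergent (same construct = attachment avoidance): Scale B, Scale A.
Smallest convergent = 0.49. Discriminant values: 0.10, 0.35, 0.28; count ≥ 0.49 → 0.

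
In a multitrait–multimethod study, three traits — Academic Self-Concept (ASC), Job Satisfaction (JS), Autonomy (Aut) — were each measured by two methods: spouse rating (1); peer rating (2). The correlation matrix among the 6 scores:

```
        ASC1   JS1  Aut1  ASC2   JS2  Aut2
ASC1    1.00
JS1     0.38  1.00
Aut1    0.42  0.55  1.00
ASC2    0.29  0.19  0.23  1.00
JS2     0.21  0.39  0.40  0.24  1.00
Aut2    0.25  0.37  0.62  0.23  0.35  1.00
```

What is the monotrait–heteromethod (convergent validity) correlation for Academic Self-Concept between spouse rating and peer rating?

Same trait (ASC), different methods: r(ASC1, ASC2) = 0.29.

0.29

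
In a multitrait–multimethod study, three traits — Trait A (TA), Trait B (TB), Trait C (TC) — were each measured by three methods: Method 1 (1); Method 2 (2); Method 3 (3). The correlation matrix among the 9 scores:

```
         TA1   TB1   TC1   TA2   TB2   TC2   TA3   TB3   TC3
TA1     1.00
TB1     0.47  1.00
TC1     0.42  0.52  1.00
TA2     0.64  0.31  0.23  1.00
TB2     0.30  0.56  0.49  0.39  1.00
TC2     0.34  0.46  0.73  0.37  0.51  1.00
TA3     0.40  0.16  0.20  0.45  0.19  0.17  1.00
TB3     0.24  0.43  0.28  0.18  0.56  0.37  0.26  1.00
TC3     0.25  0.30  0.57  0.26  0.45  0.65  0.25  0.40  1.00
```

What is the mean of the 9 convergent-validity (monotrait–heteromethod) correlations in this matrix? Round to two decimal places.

Convergent values: 0.64, 0.40, 0.45, 0.56, 0.43, 0.56, 0.73, 0.57, 0.65; mean = 4.99/9 = 0.55.

0.55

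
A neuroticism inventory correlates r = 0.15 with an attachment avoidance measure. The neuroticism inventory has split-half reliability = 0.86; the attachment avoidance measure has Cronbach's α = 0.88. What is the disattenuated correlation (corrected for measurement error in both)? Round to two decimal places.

r_true = r_obs / √(r_xx · r_yy) = 0.15 / √(0.86 × 0.88) = 0.15 / √0.7568 = 0.15 / 0.8699 ≈ 0.17.

0.17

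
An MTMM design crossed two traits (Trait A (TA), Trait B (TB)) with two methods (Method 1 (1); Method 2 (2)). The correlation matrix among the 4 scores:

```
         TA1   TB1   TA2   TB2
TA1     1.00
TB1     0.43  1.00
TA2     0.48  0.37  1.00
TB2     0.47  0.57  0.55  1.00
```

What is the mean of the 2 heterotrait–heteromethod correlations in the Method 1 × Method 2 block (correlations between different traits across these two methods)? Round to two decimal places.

HTHM values (method 1 × method 2): 0.47, 0.37; mean = 0.84/2 = 0.42.

0.42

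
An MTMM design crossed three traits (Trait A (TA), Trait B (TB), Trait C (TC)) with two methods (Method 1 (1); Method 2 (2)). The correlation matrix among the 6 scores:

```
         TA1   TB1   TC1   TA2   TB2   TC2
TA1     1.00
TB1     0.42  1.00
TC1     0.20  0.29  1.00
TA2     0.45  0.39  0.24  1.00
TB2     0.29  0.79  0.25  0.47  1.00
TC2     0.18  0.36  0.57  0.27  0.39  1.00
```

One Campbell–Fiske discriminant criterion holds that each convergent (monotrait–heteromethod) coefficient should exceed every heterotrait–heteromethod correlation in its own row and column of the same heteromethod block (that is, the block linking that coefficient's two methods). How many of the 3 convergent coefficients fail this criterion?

Convergent coefficients and their comparison sets:
TA (methods 1·2): 0.45 vs {0.29, 0.39, 0.18, 0.24} → pass.
TB (methods 1·2): 0.79 vs {0.39, 0.29, 0.36, 0.25} → pass.
TC (methods 1·2): 0.57 vs {0.24, 0.18, 0.25, 0.36} → pass.
0 of 3 fail.

0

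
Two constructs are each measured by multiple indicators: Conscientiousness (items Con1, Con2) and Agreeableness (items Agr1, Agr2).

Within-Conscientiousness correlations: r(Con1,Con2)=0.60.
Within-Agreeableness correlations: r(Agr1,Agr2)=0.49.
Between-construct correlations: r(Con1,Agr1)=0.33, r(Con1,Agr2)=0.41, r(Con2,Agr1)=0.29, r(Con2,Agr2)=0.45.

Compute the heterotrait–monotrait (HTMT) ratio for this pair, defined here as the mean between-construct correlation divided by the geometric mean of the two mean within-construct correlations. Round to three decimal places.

0.682

Mean heterotrait r = 1.48/4 = 0.3700.
Mean within-Con = 0.60/1 = 0.6000; mean within-Agr = 0.49/1 = 0.4900.
Geometric mean = √(0.6000 × 0.4900) = 0.5422.
HTMT = 0.3700 / 0.5422 = 0.682.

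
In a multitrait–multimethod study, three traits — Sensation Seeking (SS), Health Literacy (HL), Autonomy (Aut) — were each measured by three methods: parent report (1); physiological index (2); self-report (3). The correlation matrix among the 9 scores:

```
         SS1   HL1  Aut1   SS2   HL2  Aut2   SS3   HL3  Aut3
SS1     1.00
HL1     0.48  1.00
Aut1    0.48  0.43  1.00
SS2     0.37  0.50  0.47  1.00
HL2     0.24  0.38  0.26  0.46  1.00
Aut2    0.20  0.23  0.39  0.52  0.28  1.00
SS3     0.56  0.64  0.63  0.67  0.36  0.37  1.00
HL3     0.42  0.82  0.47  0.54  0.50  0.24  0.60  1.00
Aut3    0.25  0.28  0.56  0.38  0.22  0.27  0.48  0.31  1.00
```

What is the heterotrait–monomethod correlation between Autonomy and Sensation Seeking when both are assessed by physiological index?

0.52

Different traits, same method: r(Aut2, SS2) = 0.52.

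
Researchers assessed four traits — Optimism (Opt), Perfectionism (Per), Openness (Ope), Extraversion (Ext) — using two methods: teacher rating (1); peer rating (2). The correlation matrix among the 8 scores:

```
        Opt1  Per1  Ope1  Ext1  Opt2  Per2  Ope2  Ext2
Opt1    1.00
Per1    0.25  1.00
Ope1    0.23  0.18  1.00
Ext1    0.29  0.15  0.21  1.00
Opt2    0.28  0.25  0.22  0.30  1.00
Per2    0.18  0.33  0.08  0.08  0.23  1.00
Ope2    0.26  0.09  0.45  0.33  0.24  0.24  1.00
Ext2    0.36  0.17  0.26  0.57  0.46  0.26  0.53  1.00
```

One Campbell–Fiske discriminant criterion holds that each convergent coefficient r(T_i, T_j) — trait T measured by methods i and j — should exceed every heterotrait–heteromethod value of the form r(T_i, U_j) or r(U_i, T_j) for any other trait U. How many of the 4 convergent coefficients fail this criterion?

1

Checking each validity diagonal entry against its comparison values:
Opt (methods 1·2): 0.28 vs {0.18, 0.25, 0.26, 0.22, 0.36, 0.30} → fail.
Per (methods 1·2): 0.33 vs {0.25, 0.18, 0.09, 0.08, 0.17, 0.08} → pass.
Ope (methods 1·2): 0.45 vs {0.22, 0.26, 0.08, 0.09, 0.26, 0.33} → pass.
Ext (methods 1·2): 0.57 vs {0.30, 0.36, 0.08, 0.17, 0.33, 0.26} → pass.
1 of 4 fail.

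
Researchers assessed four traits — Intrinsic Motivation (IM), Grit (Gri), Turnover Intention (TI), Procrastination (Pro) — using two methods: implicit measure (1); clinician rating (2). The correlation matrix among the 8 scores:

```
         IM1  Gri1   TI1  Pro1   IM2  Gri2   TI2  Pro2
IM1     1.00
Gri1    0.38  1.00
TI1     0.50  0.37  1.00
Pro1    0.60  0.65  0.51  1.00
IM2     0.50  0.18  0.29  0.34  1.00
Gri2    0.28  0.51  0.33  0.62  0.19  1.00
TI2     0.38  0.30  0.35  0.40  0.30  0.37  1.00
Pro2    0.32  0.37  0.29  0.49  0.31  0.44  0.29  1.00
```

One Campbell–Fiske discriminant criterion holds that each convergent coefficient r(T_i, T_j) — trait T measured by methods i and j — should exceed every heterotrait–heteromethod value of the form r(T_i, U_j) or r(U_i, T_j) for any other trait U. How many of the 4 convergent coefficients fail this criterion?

Each convergent coefficient versus the relevant comparison correlations:
IM (methods 1·2): 0.50 vs {0.28, 0.18, 0.38, 0.29, 0.32, 0.34} → pass.
Gri (methods 1·2): 0.51 vs {0.18, 0.28, 0.30, 0.33, 0.37, 0.62} → fail.
TI (methods 1·2): 0.35 vs {0.29, 0.38, 0.33, 0.30, 0.29, 0.40} → fail.
Pro (methods 1·2): 0.49 vs {0.34, 0.32, 0.62, 0.37, 0.40, 0.29} → fail.
3 of 4 fail.

3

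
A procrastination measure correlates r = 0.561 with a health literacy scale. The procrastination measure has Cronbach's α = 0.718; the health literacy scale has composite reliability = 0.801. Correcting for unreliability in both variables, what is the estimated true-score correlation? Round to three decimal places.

0.740

r_true = r_obs / √(r_xx · r_yy) = 0.561 / √(0.718 × 0.801) = 0.561 / √0.575118 = 0.561 / 0.7584 ≈ 0.740.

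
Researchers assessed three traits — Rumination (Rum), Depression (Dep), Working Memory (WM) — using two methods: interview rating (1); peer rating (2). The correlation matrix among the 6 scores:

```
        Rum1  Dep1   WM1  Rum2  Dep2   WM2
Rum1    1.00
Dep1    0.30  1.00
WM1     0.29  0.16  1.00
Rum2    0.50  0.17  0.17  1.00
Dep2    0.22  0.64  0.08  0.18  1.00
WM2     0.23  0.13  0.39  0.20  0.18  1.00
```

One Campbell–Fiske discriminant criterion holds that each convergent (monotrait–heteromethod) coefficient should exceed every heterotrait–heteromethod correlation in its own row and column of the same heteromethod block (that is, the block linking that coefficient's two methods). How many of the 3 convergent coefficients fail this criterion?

0

Each convergent coefficient versus the relevant comparison correlations:
Rum (methods 1·2): 0.50 vs {0.22, 0.17, 0.23, 0.17} → pass.
Dep (methods 1·2): 0.64 vs {0.17, 0.22, 0.13, 0.08} → pass.
WM (methods 1·2): 0.39 vs {0.17, 0.23, 0.08, 0.13} → pass.
0 of 3 fail.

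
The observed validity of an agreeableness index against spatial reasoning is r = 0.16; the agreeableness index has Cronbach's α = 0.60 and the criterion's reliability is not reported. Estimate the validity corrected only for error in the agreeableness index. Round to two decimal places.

0.21

Single correction: r_c = r_obs / √r_xx = 0.16 / √0.60 = 0.16 / 0.7746 ≈ 0.21.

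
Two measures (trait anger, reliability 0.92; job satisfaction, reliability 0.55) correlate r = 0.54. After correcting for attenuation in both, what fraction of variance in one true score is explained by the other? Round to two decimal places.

0.58

Disattenuated r = 0.54 / √(0.92 × 0.55) = 0.54 / 0.7113 = 0.7592.
Shared true-score variance = 0.7592² = 0.5764 ≈ 0.58.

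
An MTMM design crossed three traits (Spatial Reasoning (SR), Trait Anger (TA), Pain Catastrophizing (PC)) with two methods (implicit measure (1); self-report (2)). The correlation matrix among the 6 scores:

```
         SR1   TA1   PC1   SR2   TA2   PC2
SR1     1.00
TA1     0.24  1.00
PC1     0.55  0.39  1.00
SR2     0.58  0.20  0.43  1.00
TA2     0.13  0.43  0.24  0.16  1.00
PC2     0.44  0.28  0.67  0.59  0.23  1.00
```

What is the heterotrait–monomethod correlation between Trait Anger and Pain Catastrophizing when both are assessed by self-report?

Different traits, same method: r(TA2, PC2) = 0.23.

0.23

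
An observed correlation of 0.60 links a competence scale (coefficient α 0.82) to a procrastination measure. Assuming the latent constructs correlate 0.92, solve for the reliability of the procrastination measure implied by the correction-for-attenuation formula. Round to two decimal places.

r_true = r_obs / √(r_xx · r_yy) ⇒ 0.92 = 0.60 / √(0.82 · r_yy).
√(0.82 · r_yy) = 0.60 / 0.92 = 0.6522; 0.82 · r_yy = 0.4254; r_yy = 0.4254 / 0.82 ≈ 0.52.

0.52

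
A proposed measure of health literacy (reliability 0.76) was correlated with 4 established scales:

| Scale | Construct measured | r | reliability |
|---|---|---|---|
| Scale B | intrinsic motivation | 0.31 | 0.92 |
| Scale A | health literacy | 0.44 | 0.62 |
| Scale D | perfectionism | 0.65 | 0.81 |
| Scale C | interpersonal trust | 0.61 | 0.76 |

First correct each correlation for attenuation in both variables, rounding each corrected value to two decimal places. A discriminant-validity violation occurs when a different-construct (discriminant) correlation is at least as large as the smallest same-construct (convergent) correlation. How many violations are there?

Disattenuated r (r / √(r_scale · r_new)):
  Scale B (disc): 0.31 / √(0.92·0.76) = 0.37
  Scale A (conv): 0.44 / √(0.62·0.76) = 0.64
  Scale D (disc): 0.65 / √(0.81·0.76) = 0.83
  Scale C (disc): 0.61 / √(0.76·0.76) = 0.80
Smallest convergent = 0.64. Discriminant values: 0.37, 0.83, 0.80; count ≥ 0.64 → 2.

2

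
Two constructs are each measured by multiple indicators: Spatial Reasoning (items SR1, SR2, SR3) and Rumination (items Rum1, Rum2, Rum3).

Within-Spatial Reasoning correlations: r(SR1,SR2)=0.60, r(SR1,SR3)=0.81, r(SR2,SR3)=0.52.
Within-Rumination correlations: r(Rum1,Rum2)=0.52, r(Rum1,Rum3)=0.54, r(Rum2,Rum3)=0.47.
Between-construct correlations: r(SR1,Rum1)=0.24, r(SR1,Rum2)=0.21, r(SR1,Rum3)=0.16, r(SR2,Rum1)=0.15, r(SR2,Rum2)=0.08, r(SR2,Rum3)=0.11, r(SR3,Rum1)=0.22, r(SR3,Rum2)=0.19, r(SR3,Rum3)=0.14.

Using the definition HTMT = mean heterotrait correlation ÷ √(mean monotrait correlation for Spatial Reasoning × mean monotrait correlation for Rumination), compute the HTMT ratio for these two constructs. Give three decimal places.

Mean between = 1.50/9 = 0.1667.
Mean within-SR = 1.93/3 = 0.6433; mean within-Rum = 1.53/3 = 0.5100.
Geometric mean = √(0.6433 × 0.5100) = 0.5728.
HTMT = 0.1667 / 0.5728 = 0.291.

0.291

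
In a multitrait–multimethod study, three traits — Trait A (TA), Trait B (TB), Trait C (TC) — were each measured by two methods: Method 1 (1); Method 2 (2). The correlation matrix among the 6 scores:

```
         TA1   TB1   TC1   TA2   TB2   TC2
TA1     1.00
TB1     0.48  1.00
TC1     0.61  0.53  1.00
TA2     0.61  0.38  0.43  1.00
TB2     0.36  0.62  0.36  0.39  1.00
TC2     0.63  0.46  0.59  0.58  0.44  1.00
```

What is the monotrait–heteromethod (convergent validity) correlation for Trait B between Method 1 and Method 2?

0.62

Same trait (TB), different methods: r(TB1, TB2) = 0.62.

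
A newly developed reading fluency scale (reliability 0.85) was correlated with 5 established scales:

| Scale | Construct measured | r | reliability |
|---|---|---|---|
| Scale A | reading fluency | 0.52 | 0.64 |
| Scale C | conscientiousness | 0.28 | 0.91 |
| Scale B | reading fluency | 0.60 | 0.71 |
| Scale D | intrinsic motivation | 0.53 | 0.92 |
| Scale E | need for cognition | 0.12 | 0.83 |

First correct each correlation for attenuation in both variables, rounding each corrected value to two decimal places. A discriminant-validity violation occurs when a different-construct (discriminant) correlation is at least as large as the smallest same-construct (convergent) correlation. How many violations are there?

Disattenuated r (r / √(r_scale · r_new)):
  Scale A (conv): 0.52 / √(0.64·0.85) = 0.71
  Scale C (disc): 0.28 / √(0.91·0.85) = 0.32
  Scale B (conv): 0.60 / √(0.71·0.85) = 0.77
  Scale D (disc): 0.53 / √(0.92·0.85) = 0.60
  Scale E (disc): 0.12 / √(0.83·0.85) = 0.14
Smallest convergent = 0.71. Discriminant values: 0.32, 0.60, 0.14; count ≥ 0.71 → 0.

0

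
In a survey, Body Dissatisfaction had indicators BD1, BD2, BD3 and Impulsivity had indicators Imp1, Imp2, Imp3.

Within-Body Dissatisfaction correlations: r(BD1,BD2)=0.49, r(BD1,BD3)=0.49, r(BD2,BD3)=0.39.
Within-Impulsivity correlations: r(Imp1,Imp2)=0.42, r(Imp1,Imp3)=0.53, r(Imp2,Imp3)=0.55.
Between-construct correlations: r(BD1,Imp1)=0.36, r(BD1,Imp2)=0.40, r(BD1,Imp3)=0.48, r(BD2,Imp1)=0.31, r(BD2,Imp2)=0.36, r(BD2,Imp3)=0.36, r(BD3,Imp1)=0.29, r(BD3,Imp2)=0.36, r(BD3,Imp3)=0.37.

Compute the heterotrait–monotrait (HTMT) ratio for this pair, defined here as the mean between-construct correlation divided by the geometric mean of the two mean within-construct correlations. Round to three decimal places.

Mean between = 3.29/9 = 0.3656.
Mean within-BD = 1.37/3 = 0.4567; mean within-Imp = 1.50/3 = 0.5000.
Geometric mean = √(0.4567 × 0.5000) = 0.4779.
HTMT = 0.3656 / 0.4779 = 0.765.

0.765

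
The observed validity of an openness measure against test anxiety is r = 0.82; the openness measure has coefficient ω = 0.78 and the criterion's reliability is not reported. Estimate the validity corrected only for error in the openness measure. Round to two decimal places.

0.93

Single correction: r_c = r_obs / √r_xx = 0.82 / √0.78 = 0.82 / 0.8832 ≈ 0.93.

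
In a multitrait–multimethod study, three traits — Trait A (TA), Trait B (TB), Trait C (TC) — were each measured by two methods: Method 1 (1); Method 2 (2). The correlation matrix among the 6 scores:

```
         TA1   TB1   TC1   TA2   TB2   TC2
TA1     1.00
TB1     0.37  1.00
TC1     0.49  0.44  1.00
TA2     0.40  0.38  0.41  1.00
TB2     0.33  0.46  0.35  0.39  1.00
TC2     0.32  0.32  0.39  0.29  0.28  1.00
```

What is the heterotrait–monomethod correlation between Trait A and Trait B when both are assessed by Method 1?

Different traits, same method: r(TA1, TB1) = 0.37.

0.37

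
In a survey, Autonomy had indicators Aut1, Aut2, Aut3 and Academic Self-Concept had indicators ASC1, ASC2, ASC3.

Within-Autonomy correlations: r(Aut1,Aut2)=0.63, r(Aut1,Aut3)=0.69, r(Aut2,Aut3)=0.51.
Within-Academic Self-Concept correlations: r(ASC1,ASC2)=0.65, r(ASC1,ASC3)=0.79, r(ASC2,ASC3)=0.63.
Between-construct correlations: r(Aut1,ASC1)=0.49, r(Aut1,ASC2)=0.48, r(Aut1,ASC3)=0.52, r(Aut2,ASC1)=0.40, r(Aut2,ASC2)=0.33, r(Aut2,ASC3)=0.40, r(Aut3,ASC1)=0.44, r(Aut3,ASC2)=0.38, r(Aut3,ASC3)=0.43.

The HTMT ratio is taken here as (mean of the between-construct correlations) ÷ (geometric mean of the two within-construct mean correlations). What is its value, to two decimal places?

Between-construct mean = 3.87/9 = 0.4300.
Mean within-Aut = 1.83/3 = 0.6100; mean within-ASC = 2.07/3 = 0.6900.
Geometric mean = √(0.6100 × 0.6900) = 0.6488.
HTMT = 0.4300 / 0.6488 = 0.66.

0.66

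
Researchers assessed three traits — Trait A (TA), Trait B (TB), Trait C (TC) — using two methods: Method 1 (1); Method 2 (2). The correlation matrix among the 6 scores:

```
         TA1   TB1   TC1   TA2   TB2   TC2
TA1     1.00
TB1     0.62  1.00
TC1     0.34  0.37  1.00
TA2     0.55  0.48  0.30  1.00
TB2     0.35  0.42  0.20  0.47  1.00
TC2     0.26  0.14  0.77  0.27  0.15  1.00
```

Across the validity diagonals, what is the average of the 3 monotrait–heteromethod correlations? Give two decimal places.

Convergent values: 0.55, 0.42, 0.77; mean = 1.74/3 = 0.58.

0.58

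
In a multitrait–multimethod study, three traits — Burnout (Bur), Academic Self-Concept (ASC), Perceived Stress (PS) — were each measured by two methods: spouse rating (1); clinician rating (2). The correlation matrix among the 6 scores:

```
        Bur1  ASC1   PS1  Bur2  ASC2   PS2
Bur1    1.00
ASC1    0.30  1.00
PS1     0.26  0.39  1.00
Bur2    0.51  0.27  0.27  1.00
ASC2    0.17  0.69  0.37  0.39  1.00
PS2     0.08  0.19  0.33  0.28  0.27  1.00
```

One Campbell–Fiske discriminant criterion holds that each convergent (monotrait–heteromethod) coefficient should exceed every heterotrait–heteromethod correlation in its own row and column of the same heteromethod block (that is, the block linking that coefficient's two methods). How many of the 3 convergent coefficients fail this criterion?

Each convergent coefficient versus the relevant comparison correlations:
Bur (methods 1·2): 0.51 vs {0.17, 0.27, 0.08, 0.27} → pass.
ASC (methods 1·2): 0.69 vs {0.27, 0.17, 0.19, 0.37} → pass.
PS (methods 1·2): 0.33 vs {0.27, 0.08, 0.37, 0.19} → fail.
1 of 3 fail.

1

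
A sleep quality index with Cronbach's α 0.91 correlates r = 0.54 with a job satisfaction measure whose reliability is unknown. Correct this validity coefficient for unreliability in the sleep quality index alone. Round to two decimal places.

0.57

Single correction: r_c = r_obs / √r_xx = 0.54 / √0.91 = 0.54 / 0.9539 ≈ 0.57.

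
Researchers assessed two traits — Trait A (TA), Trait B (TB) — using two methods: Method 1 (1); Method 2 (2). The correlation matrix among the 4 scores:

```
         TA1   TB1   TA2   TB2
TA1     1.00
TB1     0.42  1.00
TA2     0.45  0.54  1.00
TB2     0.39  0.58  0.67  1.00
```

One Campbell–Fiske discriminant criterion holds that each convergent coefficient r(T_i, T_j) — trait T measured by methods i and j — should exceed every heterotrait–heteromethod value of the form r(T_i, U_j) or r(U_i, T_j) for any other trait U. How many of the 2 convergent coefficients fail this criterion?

1

Checking each validity diagonal entry against its comparison values:
TA (methods 1·2): 0.45 vs {0.39, 0.54} → fail.
TB (methods 1·2): 0.58 vs {0.54, 0.39} → pass.
1 of 2 fail.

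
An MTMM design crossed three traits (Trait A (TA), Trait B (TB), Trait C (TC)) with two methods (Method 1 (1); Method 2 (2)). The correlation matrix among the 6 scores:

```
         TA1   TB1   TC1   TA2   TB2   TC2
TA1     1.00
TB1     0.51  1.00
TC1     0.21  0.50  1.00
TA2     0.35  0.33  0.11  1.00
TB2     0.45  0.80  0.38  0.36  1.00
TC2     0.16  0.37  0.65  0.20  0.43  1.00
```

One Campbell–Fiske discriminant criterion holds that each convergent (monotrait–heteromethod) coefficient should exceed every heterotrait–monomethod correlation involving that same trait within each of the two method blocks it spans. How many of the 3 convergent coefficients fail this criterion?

1

Checking each validity diagonal entry against its comparison values:
TA (methods 1·2): 0.35 vs {0.51, 0.36, 0.21, 0.20} → fail.
TB (methods 1·2): 0.80 vs {0.51, 0.36, 0.50, 0.43} → pass.
TC (methods 1·2): 0.65 vs {0.21, 0.20, 0.50, 0.43} → pass.
1 of 3 fail.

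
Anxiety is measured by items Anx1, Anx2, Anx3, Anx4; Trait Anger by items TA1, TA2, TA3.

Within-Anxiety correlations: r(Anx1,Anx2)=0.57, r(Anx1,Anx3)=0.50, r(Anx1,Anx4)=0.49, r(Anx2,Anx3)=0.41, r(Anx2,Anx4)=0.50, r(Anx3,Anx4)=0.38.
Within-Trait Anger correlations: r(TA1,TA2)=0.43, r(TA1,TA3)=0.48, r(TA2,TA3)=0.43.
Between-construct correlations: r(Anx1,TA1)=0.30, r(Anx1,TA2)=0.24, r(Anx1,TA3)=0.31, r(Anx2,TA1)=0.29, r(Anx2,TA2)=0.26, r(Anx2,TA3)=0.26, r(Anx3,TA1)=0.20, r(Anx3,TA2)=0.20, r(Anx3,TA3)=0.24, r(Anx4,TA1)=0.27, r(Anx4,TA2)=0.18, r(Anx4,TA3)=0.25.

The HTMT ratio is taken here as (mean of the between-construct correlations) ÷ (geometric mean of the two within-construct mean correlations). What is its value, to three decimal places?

Mean between = 3.00/12 = 0.2500.
Mean within-Anx = 2.85/6 = 0.4750; mean within-TA = 1.34/3 = 0.4467.
Geometric mean = √(0.4750 × 0.4467) = 0.4606.
HTMT = 0.2500 / 0.4606 = 0.543.

0.543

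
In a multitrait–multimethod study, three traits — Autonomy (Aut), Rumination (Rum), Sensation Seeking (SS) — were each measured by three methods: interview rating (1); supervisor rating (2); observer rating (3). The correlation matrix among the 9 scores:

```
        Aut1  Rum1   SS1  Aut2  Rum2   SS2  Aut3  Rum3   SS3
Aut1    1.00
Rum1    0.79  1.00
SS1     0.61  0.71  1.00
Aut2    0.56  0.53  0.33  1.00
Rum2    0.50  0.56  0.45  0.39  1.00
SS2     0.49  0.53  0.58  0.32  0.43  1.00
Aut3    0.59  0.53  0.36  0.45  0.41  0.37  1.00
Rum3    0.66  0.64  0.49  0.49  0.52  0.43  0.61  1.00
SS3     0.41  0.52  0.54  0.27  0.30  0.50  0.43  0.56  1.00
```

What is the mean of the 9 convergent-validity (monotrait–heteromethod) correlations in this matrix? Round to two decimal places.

Convergent values: 0.56, 0.59, 0.45, 0.56, 0.64, 0.52, 0.58, 0.54, 0.50; mean = 4.94/9 = 0.55.

0.55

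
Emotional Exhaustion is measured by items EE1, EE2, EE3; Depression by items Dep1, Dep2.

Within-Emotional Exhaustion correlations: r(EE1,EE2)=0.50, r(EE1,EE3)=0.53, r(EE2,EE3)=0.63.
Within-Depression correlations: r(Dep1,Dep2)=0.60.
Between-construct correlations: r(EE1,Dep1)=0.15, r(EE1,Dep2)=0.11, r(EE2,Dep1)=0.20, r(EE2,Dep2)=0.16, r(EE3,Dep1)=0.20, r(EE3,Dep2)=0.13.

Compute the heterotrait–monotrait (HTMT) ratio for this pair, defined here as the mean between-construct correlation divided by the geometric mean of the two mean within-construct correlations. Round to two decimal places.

0.27

Mean heterotrait r = 0.95/6 = 0.1583.
Mean within-EE = 1.66/3 = 0.5533; mean within-Dep = 0.60/1 = 0.6000.
Geometric mean = √(0.5533 × 0.6000) = 0.5762.
HTMT = 0.1583 / 0.5762 = 0.27.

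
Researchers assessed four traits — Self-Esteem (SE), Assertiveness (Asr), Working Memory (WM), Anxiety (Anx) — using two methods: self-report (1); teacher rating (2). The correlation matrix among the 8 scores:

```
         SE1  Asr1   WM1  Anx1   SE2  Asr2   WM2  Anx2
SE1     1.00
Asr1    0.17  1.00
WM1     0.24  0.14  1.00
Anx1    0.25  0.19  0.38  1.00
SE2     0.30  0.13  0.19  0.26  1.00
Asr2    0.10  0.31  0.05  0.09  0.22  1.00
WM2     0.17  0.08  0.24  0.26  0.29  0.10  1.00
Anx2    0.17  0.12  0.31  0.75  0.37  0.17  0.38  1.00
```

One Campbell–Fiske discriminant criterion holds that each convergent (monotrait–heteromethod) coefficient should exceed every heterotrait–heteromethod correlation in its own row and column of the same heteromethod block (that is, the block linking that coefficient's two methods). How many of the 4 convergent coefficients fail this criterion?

1

Each convergent coefficient versus the relevant comparison correlations:
SE (methods 1·2): 0.30 vs {0.10, 0.13, 0.17, 0.19, 0.17, 0.26} → pass.
Asr (methods 1·2): 0.31 vs {0.13, 0.10, 0.08, 0.05, 0.12, 0.09} → pass.
WM (methods 1·2): 0.24 vs {0.19, 0.17, 0.05, 0.08, 0.31, 0.26} → fail.
Anx (methods 1·2): 0.75 vs {0.26, 0.17, 0.09, 0.12, 0.26, 0.31} → pass.
1 of 4 fail.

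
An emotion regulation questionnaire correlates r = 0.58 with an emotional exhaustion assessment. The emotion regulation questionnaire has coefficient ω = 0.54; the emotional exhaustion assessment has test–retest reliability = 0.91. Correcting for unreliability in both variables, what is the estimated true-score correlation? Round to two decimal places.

0.83

r_true = r_obs / √(r_xx · r_yy) = 0.58 / √(0.54 × 0.91) = 0.58 / √0.4914 = 0.58 / 0.7010 ≈ 0.83.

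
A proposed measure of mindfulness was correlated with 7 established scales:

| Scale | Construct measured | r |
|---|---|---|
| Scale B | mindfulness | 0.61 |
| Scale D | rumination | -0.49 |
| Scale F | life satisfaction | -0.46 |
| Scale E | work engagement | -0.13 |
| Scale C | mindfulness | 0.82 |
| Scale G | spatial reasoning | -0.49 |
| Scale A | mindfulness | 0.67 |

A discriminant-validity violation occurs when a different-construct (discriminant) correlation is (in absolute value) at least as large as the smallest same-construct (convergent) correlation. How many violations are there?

Convergent (same construct = mindfulness): Scale B, Scale C, Scale A.
Smallest convergent = 0.61. Discriminant |r|: 0.49, 0.46, 0.13, 0.49; count ≥ 0.61 → 0.

0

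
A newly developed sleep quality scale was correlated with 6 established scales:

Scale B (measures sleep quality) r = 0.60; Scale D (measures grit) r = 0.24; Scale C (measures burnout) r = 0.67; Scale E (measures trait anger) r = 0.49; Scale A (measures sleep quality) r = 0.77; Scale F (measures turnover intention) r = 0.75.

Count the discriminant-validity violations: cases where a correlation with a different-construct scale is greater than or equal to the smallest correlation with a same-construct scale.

Convergent (same construct = sleep quality): Scale B, Scale A.
Smallest convergent = 0.60. Discriminant values: 0.24, 0.67, 0.49, 0.75; count ≥ 0.60 → 2.

2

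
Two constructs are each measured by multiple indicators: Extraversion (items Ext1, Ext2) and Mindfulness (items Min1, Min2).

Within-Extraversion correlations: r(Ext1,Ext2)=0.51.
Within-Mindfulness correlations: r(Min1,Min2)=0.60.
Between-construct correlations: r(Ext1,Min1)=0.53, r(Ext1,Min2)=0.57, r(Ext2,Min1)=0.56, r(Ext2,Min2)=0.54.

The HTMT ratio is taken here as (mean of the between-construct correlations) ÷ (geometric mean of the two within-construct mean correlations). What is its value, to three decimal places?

0.994

Mean between = 2.20/4 = 0.5500.
Mean within-Ext = 0.51/1 = 0.5100; mean within-Min = 0.60/1 = 0.6000.
Geometric mean = √(0.5100 × 0.6000) = 0.5532.
HTMT = 0.5500 / 0.5532 = 0.994.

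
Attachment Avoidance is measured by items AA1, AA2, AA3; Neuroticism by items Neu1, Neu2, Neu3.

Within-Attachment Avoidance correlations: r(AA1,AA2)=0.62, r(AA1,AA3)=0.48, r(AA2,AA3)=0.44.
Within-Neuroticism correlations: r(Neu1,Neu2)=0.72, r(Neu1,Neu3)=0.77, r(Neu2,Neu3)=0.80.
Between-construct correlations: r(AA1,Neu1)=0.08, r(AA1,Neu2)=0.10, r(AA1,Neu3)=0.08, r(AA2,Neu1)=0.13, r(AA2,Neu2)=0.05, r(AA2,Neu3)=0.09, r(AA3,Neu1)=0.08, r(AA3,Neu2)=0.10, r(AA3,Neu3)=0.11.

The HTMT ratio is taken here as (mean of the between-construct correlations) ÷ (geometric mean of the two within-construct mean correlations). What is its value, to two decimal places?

0.15

Mean heterotrait r = 0.82/9 = 0.0911.
Mean within-AA = 1.54/3 = 0.5133; mean within-Neu = 2.29/3 = 0.7633.
Geometric mean = √(0.5133 × 0.7633) = 0.6259.
HTMT = 0.0911 / 0.6259 = 0.15.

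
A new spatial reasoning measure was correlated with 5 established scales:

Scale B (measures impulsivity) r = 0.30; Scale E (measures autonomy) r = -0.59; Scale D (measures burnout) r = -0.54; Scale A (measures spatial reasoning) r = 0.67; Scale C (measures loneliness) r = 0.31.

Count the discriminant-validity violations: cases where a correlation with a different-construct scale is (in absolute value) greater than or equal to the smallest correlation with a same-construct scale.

Convergent (same construct = spatial reasoning): Scale A.
Smallest convergent = 0.67. Discriminant |r|: 0.30, 0.59, 0.54, 0.31; count ≥ 0.67 → 0.

0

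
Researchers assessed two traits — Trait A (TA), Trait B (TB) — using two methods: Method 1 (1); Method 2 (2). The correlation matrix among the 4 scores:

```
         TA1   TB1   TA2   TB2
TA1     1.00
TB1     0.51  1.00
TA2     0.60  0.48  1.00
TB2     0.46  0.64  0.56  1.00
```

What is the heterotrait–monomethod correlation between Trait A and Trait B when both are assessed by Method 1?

0.51

Different traits, same method: r(TA1, TB1) = 0.51.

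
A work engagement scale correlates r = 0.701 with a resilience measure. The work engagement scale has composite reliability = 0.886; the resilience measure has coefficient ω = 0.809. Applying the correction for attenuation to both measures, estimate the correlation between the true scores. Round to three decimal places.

r_true = r_obs / √(r_xx · r_yy) = 0.701 / √(0.886 × 0.809) = 0.701 / √0.716774 = 0.701 / 0.8466 ≈ 0.828.

0.828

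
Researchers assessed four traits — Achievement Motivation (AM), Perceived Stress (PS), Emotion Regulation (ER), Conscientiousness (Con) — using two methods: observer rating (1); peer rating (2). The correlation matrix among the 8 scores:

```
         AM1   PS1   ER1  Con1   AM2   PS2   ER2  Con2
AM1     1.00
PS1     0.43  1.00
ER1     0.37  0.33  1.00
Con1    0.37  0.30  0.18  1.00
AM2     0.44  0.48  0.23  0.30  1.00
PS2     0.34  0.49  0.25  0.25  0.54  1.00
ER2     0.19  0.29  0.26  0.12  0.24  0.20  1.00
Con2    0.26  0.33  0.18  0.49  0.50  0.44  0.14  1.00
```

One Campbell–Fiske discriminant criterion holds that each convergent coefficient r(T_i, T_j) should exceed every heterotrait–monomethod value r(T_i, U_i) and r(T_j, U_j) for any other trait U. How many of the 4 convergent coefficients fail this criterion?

Each convergent coefficient versus the relevant comparison correlations:
AM (methods 1·2): 0.44 vs {0.43, 0.54, 0.37, 0.24, 0.37, 0.50} → fail.
PS (methods 1·2): 0.49 vs {0.43, 0.54, 0.33, 0.20, 0.30, 0.44} → fail.
ER (methods 1·2): 0.26 vs {0.37, 0.24, 0.33, 0.20, 0.18, 0.14} → fail.
Con (methods 1·2): 0.49 vs {0.37, 0.50, 0.30, 0.44, 0.18, 0.14} → fail.
4 of 4 fail.

4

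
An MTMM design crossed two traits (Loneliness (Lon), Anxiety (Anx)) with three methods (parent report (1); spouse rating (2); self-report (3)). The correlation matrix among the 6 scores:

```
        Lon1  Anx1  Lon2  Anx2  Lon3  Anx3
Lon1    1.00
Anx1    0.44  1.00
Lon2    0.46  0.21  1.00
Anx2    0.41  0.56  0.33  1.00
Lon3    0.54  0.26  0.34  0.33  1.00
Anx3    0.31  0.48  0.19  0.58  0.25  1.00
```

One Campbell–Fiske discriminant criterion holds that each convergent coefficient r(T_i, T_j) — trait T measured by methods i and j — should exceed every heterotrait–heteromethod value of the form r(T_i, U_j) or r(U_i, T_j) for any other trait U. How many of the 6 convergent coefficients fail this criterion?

0

Each convergent coefficient versus the relevant comparison correlations:
Lon (methods 1·2): 0.46 vs {0.41, 0.21} → pass.
Lon (methods 1·3): 0.54 vs {0.31, 0.26} → pass.
Lon (methods 2·3): 0.34 vs {0.19, 0.33} → pass.
Anx (methods 1·2): 0.56 vs {0.21, 0.41} → pass.
Anx (methods 1·3): 0.48 vs {0.26, 0.31} → pass.
Anx (methods 2·3): 0.58 vs {0.33, 0.19} → pass.
0 of 6 fail.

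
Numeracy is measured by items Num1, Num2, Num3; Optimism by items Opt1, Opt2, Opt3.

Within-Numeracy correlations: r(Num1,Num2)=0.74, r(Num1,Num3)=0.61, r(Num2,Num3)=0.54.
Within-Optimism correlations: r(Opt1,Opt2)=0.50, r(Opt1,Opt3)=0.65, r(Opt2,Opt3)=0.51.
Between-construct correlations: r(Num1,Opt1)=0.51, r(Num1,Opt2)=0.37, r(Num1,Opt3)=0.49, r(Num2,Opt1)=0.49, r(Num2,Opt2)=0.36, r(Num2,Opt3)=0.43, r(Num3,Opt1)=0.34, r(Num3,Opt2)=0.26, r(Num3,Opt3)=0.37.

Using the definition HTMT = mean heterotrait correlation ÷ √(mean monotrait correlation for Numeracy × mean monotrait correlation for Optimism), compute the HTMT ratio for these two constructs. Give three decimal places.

0.681

Mean heterotrait r = 3.62/9 = 0.4022.
Mean within-Num = 1.89/3 = 0.6300; mean within-Opt = 1.66/3 = 0.5533.
Geometric mean = √(0.6300 × 0.5533) = 0.5904.
HTMT = 0.4022 / 0.5904 = 0.681.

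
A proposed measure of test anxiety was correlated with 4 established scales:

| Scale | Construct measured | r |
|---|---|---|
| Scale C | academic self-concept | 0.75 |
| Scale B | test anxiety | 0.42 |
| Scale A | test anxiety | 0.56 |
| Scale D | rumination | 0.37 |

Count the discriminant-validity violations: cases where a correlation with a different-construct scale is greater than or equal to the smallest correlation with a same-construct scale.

Convergent (same construct = test anxiety): Scale B, Scale A.
Smallest convergent = 0.42. Discriminant values: 0.75, 0.37; count ≥ 0.42 → 1.

1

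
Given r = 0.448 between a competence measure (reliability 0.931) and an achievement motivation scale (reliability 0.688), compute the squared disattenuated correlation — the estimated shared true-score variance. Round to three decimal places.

0.313

Disattenuated r = 0.448 / √(0.931 × 0.688) = 0.448 / 0.8003 = 0.5598.
Shared true-score variance = 0.5598² = 0.3134 ≈ 0.313.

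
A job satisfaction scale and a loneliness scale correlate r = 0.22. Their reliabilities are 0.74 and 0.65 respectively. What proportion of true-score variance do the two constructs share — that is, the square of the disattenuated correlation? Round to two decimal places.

Disattenuated r = 0.22 / √(0.74 × 0.65) = 0.22 / 0.6935 = 0.3172.
Shared true-score variance = 0.3172² = 0.1006 ≈ 0.10.

0.10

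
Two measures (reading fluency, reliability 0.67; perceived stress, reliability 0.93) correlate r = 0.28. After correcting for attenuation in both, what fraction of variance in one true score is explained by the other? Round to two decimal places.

Disattenuated r = 0.28 / √(0.67 × 0.93) = 0.28 / 0.7894 = 0.3547.
Shared true-score variance = 0.3547² = 0.1258 ≈ 0.13.

0.13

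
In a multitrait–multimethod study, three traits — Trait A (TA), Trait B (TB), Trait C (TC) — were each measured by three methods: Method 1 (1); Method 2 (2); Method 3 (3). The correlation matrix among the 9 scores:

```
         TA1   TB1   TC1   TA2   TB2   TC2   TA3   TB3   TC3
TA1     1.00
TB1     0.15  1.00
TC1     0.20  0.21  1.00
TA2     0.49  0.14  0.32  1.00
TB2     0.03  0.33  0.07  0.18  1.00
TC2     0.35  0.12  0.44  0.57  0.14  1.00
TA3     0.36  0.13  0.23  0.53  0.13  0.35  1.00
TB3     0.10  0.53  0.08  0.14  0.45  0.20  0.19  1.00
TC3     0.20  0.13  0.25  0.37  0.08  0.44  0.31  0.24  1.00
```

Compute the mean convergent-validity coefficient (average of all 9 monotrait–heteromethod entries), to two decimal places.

Convergent values: 0.49, 0.36, 0.53, 0.33, 0.53, 0.45, 0.44, 0.25, 0.44; mean = 3.82/9 = 0.42.

0.42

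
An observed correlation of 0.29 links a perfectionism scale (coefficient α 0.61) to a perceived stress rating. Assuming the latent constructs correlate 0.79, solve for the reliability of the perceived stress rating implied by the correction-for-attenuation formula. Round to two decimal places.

r_true = r_obs / √(r_xx · r_yy) ⇒ 0.79 = 0.29 / √(0.61 · r_yy).
√(0.61 · r_yy) = 0.29 / 0.79 = 0.3671; 0.61 · r_yy = 0.1348; r_yy = 0.1348 / 0.61 ≈ 0.22.

0.22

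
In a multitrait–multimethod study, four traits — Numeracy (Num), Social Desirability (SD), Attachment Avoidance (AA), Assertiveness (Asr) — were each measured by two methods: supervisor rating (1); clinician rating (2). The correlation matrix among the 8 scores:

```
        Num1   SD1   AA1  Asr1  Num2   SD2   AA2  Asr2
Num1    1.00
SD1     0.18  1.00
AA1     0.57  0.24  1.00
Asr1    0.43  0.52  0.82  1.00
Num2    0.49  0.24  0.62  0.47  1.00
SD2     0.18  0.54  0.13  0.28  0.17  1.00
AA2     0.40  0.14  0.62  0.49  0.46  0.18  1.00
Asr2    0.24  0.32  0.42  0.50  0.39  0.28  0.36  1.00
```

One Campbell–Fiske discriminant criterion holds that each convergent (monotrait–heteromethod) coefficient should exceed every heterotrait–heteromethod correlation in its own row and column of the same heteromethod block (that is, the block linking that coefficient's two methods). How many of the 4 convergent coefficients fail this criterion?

2

Convergent coefficients and their comparison sets:
Num (methods 1·2): 0.49 vs {0.18, 0.24, 0.40, 0.62, 0.24, 0.47} → fail.
SD (methods 1·2): 0.54 vs {0.24, 0.18, 0.14, 0.13, 0.32, 0.28} → pass.
AA (methods 1·2): 0.62 vs {0.62, 0.40, 0.13, 0.14, 0.42, 0.49} → fail.
Asr (methods 1·2): 0.50 vs {0.47, 0.24, 0.28, 0.32, 0.49, 0.42} → pass.
2 of 4 fail.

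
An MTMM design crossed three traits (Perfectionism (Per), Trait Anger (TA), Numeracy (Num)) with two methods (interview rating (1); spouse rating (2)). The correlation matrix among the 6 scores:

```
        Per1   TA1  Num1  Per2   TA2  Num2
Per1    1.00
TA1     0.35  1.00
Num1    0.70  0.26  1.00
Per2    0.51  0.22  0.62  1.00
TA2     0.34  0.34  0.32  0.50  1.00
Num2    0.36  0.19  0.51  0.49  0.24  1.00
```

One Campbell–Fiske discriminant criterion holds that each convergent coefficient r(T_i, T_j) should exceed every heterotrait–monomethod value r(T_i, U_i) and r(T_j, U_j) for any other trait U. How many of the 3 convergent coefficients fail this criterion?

Each convergent coefficient versus the relevant comparison correlations:
Per (methods 1·2): 0.51 vs {0.35, 0.50, 0.70, 0.49} → fail.
TA (methods 1·2): 0.34 vs {0.35, 0.50, 0.26, 0.24} → fail.
Num (methods 1·2): 0.51 vs {0.70, 0.49, 0.26, 0.24} → fail.
3 of 3 fail.

3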